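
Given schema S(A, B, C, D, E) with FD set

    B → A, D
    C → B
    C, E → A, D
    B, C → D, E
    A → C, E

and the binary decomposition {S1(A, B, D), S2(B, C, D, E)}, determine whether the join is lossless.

Yes

Common attributes: S1 ∩ S2 = {B, D}.
Closure of {B, D}: B → A, D applies, adding A; A → C, E applies, adding C, E. So (B, D)⁺ = {A, B, C, D, E}.
This closure contains every attribute of S1, so S1 ∩ S2 → S1. The join is lossless.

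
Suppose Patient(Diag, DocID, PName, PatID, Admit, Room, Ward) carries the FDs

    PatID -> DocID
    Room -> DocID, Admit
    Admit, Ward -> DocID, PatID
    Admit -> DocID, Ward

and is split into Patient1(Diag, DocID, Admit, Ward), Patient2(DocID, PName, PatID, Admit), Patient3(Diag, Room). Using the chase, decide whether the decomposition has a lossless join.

No

Chase test. Columns are Diag, DocID, PName, PatID, Admit, Room, Ward; row i has aⱼ where attribute j ∈ Patienti, else bᵢⱼ.
Initial tableau (one row per fragment):
  row 1: a1 a2 b13 b14 a5 b16 a7
  row 2: b21 a2 a3 a4 a5 b26 b27
  row 3: a1 b32 b33 b34 b35 a6 b37
Rows 1 and 2 agree on Admit; apply Admit→DocID, Ward and equate their DocID, Ward entries.
Rows 1 and 2 agree on Admit, Ward; apply Admit, Ward→DocID, PatID and equate their DocID, PatID entries.
No row becomes fully distinguished — the join is lossy.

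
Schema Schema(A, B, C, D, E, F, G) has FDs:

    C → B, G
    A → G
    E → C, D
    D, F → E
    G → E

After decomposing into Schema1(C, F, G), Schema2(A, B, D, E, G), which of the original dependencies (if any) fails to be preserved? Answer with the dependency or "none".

Check D, F → E: no single fragment contains all of {D, E, F}, and the restricted closure of {D, F} across the fragments never reaches {E}.
C → B, G is preserved.
A → G is preserved.
E → C, D is preserved.
G → E is preserved.

D, F → E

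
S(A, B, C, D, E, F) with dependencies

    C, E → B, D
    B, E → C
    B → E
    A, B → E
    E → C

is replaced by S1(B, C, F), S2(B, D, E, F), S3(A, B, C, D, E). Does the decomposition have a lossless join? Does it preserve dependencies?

Lossless test (chase): Rows 2 and 3 agree on B, E; apply B, E→C and equate their C entries. Rows 1 and 2 agree on B; apply B→E and equate their E entries. Rows 1 and 2 agree on C, E; apply C, E→B, D and equate their B, D entries. No row becomes fully distinguished — the join is lossy.
Dependency preservation: every FD's attributes lie within a single fragment, so each can be enforced locally — preserved.

lossy but dependency-preserving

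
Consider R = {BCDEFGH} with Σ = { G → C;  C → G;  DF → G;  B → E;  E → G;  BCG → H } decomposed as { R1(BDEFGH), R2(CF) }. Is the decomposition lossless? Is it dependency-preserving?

Lossless test: (F)⁺ = {F}, which is a superkey of neither fragment — lossy.
Dependency preservation: the restricted closure of {G} across the fragments never reaches {C}, so G → C cannot be enforced without a join — not preserved.

lossy and not dependency-preserving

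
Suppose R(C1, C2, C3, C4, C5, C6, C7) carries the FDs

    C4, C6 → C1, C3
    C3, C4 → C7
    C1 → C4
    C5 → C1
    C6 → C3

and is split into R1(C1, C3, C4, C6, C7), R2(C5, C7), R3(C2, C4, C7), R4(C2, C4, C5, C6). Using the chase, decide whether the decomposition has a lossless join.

Yes

Chase test. Columns are C1, C2, C3, C4, C5, C6, C7; row i has aⱼ where attribute j ∈ Ri, else bᵢⱼ.
Initial tableau (one row per fragment):
  row 1: a1 b12 a3 a4 b15 a6 a7
  row 2: b21 b22 b23 b24 a5 b26 a7
  row 3: b31 a2 b33 a4 b35 b36 a7
  row 4: b41 a2 b43 a4 a5 a6 b47
Rows 1 and 4 agree on C4, C6; apply C4, C6→C1, C3 and equate their C1, C3 entries.
Rows 1 and 4 agree on C3, C4; apply C3, C4→C7 and equate their C7 entries.
Rows 2 and 4 agree on C5; apply C5→C1 and equate their C1 entries.
Rows 1 and 2 agree on C1; apply C1→C4 and equate their C4 entries.
Row 4 is now all distinguished symbols — the join is lossless.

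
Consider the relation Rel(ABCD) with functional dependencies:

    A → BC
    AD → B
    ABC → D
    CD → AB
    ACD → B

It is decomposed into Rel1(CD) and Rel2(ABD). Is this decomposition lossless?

No

Common attributes: Rel1 ∩ Rel2 = {D}.
No dependency enlarges {D}, so (D)⁺ = {D}.
The closure contains neither all of Rel1 = {CD} nor all of Rel2 = {ABD}, so the common attributes are not a superkey of either fragment. The join is lossy.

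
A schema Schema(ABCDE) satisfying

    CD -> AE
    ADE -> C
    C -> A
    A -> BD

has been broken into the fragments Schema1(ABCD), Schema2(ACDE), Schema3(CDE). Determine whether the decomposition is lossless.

Yes

Chase test. Columns are ABCDE; row i has aⱼ where attribute j ∈ Schemai, else bᵢⱼ.
Initial tableau (one row per fragment):
  row 1: a1 a2 a3 a4 b15
  row 2: a1 b22 a3 a4 a5
  row 3: b31 b32 a3 a4 a5
Rows 1 and 2 agree on CD; apply CD→AE and equate their AE entries.
Rows 1 and 3 agree on CD; apply CD→AE and equate their AE entries.
Rows 1 and 2 agree on A; apply A→BD and equate their BD entries.
Rows 1 and 3 agree on A; apply A→BD and equate their BD entries.
Row 1 is now all distinguished symbols — the join is lossless.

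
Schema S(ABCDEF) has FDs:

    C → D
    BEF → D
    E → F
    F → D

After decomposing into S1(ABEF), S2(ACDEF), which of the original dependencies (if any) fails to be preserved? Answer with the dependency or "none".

C → D lies within S2.
BEF → D: restricted closure across fragments reaches D.
E → F lies within S1.
F → D lies within S2.
Every dependency is enforceable on the fragments, so the decomposition is dependency-preserving.

none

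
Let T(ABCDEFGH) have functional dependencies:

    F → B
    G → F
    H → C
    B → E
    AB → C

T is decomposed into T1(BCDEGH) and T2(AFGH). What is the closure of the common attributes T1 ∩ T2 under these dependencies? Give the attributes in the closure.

BCEFGH

T1 ∩ T2 = {GH}.
G → F applies, adding F
H → C applies, adding C
F → B applies, adding B
B → E applies, adding E
Closure: {BCEFGH}.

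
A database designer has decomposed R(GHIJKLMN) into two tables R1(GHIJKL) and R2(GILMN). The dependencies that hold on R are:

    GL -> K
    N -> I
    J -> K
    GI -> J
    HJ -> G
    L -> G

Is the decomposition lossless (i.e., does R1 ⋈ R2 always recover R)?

Common attributes: R1 ∩ R2 = {GIL}.
Closure of {GIL}: GL → K applies, adding K; GI → J applies, adding J. So (GIL)⁺ = {GIJKL}.
The closure contains neither all of R1 = {GHIJKL} nor all of R2 = {GILMN}, so the common attributes are not a superkey of either fragment. The join is lossy.

No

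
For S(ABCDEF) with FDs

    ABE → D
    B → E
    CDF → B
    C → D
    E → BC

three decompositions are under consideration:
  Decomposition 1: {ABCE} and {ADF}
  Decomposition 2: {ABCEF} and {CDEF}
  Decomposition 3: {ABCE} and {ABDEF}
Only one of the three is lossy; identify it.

Decomposition 1

Decomposition 1: common = {A}, closure = {A} → lossy.
Decomposition 2: common = {CEF}, closure = {BCDEF} → lossless.
Decomposition 3: common = {ABE}, closure = {ABCDE} → lossless.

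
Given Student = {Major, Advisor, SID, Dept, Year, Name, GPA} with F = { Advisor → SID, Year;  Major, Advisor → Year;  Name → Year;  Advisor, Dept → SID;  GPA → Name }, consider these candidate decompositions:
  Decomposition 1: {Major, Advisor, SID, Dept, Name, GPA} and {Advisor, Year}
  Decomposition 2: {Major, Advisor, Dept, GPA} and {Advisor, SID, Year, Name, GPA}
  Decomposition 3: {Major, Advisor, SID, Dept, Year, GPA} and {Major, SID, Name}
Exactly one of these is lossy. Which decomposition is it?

Decomposition 1: common = {Advisor}, closure = {Advisor, SID, Year} → lossless.
Decomposition 2: common = {Advisor, GPA}, closure = {Advisor, SID, Year, Name, GPA} → lossless.
Decomposition 3: common = {Major, SID}, closure = {Major, SID} → lossy.

Decomposition 3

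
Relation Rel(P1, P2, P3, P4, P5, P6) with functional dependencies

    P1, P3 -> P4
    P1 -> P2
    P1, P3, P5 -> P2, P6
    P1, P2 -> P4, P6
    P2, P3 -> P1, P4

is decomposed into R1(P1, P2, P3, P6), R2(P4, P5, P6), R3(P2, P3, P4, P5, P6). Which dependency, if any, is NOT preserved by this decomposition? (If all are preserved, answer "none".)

P1, P2 -> P4, P6

Check P1, P2 → P4, P6: no single fragment contains all of {P1, P2, P4, P6}, and the restricted closure of {P1, P2} across the fragments never reaches {P4, P6}.
P1, P3 → P4 is preserved.
P1 → P2 is preserved.
P1, P3, P5 → P2, P6 is preserved.
P2, P3 → P1, P4 is preserved.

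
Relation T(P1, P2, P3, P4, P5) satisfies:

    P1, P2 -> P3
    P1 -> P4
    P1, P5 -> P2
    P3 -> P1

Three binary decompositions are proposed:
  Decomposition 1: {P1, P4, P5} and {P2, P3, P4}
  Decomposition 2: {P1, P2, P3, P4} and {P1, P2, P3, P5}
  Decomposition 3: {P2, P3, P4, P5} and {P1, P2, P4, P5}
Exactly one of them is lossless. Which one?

Decomposition 1: common = {P4}, closure = {P4} → lossy.
Decomposition 2: common = {P1, P2, P3}, closure = {P1, P2, P3, P4} → lossless.
Decomposition 3: common = {P2, P4, P5}, closure = {P2, P4, P5} → lossy.

Decomposition 2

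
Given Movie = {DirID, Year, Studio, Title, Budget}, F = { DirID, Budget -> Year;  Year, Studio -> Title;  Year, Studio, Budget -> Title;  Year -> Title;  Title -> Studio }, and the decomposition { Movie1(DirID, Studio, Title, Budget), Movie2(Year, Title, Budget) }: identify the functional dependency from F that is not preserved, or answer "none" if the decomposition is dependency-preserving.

Check DirID, Budget → Year: no single fragment contains all of {DirID, Year, Budget}, and the restricted closure of {DirID, Budget} across the fragments never reaches {Year}.
Year, Studio → Title is preserved.
Year, Studio, Budget → Title is preserved.
Year → Title is preserved.
Title → Studio is preserved.

DirID, Budget -> Year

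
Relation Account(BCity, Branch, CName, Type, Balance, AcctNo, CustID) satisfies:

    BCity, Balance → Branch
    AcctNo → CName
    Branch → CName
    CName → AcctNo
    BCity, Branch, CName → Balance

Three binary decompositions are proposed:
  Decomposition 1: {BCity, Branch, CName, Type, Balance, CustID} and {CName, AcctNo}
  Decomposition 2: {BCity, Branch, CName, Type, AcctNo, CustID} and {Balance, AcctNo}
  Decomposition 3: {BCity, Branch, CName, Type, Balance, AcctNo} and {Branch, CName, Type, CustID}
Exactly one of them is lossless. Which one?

Decomposition 1

Decomposition 1: common = {CName}, closure = {CName, AcctNo} → lossless.
Decomposition 2: common = {AcctNo}, closure = {CName, AcctNo} → lossy.
Decomposition 3: common = {Branch, CName, Type}, closure = {Branch, CName, Type, AcctNo} → lossy.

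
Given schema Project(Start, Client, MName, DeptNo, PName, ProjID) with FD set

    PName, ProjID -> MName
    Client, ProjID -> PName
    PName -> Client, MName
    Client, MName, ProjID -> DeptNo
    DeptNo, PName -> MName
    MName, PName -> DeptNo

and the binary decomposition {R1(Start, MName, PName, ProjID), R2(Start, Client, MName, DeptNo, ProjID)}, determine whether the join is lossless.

No

Common attributes: R1 ∩ R2 = {Start, MName, ProjID}.
No dependency enlarges {Start, MName, ProjID}, so (Start, MName, ProjID)⁺ = {Start, MName, ProjID}.
The closure contains neither all of R1 = {Start, MName, PName, ProjID} nor all of R2 = {Start, Client, MName, DeptNo, ProjID}, so the common attributes are not a superkey of either fragment. The join is lossy.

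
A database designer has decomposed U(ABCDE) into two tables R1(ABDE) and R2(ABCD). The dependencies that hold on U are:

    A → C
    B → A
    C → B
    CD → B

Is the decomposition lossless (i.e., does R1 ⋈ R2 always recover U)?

Common attributes: R1 ∩ R2 = {ABD}.
Closure of {ABD}: A → C applies, adding C. So (ABD)⁺ = {ABCD}.
This closure contains every attribute of R2, so R1 ∩ R2 → R2. The join is lossless.

Yes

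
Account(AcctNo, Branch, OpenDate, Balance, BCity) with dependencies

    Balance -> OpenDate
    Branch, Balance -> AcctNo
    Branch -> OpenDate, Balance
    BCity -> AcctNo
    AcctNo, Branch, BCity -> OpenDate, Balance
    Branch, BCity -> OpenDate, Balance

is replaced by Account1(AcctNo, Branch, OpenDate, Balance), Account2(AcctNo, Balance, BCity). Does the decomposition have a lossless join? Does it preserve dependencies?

lossy but dependency-preserving

Lossless test: (AcctNo, Balance)⁺ = {AcctNo, OpenDate, Balance}, which is a superkey of neither fragment — lossy.
Dependency preservation: AcctNo, Branch, BCity → OpenDate, Balance; Branch, BCity → OpenDate, Balance are not contained in any single fragment, but the restricted closure of each left-hand side across the fragments still reaches the right-hand side; the remaining FDs each lie inside some fragment. All dependencies are preserved.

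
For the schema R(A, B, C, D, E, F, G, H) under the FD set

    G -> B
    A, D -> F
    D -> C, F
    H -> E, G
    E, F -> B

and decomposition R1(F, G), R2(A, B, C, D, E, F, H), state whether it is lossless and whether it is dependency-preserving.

Lossless test: (F)⁺ = {F}, which is a superkey of neither fragment — lossy.
Dependency preservation: the restricted closure of {G} across the fragments never reaches {B}, so G → B cannot be enforced without a join — not preserved.

lossy and not dependency-preserving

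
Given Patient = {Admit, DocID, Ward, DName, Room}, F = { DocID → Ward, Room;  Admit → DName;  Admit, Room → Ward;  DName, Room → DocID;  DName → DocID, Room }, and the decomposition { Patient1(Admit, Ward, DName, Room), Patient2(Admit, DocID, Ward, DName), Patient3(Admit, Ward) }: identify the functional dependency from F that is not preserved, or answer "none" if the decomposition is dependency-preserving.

Check DocID → Ward, Room: no single fragment contains all of {DocID, Ward, Room}, and the restricted closure of {DocID} across the fragments never reaches {Ward, Room}.
Admit → DName is preserved.
Admit, Room → Ward is preserved.
DName, Room → DocID is preserved.
DName → DocID, Room is preserved.

DocID → Ward, Room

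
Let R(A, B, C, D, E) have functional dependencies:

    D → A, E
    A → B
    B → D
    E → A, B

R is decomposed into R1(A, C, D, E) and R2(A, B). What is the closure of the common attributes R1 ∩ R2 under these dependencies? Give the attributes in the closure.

R1 ∩ R2 = {A}.
A → B applies, adding B
B → D applies, adding D
D → A, E applies, adding E
Closure: {A, B, D, E}.

A, B, D, E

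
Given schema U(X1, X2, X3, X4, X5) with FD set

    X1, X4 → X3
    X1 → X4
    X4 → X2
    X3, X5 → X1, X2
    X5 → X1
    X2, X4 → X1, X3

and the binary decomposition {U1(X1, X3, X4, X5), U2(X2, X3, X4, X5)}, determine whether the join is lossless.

Yes

Common attributes: U1 ∩ U2 = {X3, X4, X5}.
Closure of {X3, X4, X5}: X4 → X2 applies, adding X2; X3, X5 → X1, X2 applies, adding X1. So (X3, X4, X5)⁺ = {X1, X2, X3, X4, X5}.
This closure contains every attribute of U1, so U1 ∩ U2 → U1. The join is lossless.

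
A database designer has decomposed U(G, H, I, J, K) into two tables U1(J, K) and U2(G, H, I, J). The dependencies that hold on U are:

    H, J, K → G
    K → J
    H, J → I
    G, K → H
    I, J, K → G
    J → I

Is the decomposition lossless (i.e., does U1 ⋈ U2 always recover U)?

No

Common attributes: U1 ∩ U2 = {J}.
Closure of {J}: J → I applies, adding I. So (J)⁺ = {I, J}.
The closure contains neither all of U1 = {J, K} nor all of U2 = {G, H, I, J}, so the common attributes are not a superkey of either fragment. The join is lossy.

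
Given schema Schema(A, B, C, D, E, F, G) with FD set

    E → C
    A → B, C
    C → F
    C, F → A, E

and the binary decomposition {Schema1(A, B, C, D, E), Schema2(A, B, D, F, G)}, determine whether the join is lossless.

Yes

Common attributes: Schema1 ∩ Schema2 = {A, B, D}.
Closure of {A, B, D}: A → B, C applies, adding C; C → F applies, adding F; C, F → A, E applies, adding E. So (A, B, D)⁺ = {A, B, C, D, E, F}.
This closure contains every attribute of Schema1, so Schema1 ∩ Schema2 → Schema1. The join is lossless.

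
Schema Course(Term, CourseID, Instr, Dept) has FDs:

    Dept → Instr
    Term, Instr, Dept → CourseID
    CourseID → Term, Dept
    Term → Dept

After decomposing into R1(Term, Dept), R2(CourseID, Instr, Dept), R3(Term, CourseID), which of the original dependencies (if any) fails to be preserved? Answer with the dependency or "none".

Dept → Instr lies within R2.
Term, Instr, Dept → CourseID: restricted closure across fragments reaches CourseID.
CourseID → Term, Dept: restricted closure across fragments reaches Term, Dept.
Term → Dept lies within R1.
Every dependency is enforceable on the fragments, so the decomposition is dependency-preserving.

none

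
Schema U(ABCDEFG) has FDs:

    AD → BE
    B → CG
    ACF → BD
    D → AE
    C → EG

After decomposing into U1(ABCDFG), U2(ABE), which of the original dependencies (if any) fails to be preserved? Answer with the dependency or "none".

C → EG

Check C → EG: no single fragment contains all of {CEG}, and the restricted closure of {C} across the fragments never reaches {EG}.
AD → BE is preserved.
B → CG is preserved.
ACF → BD is preserved.
D → AE is preserved.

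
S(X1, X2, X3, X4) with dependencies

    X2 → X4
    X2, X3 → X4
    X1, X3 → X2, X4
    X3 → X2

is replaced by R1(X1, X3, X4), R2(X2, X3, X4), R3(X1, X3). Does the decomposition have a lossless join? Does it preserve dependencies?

lossless and dependency-preserving

Lossless test (chase): Rows 1 and 3 agree on X1, X3; apply X1, X3→X2, X4 and equate their X2, X4 entries. Rows 1 and 2 agree on X3; apply X3→X2 and equate their X2 entries. Row 1 is now all distinguished symbols — the join is lossless.
Dependency preservation: X1, X3 → X2, X4 is not contained in any single fragment, but the restricted closure of its left-hand side across the fragments still reaches the right-hand side; the remaining FDs each lie inside some fragment. All dependencies are preserved.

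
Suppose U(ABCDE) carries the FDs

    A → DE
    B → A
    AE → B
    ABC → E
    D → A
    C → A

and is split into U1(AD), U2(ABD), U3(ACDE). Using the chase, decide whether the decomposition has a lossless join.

Chase test. Columns are ABCDE; row i has aⱼ where attribute j ∈ Ui, else bᵢⱼ.
Initial tableau (one row per fragment):
  row 1: a1 b12 b13 a4 b15
  row 2: a1 a2 b23 a4 b25
  row 3: a1 b32 a3 a4 a5
Rows 1 and 2 agree on A; apply A→DE and equate their DE entries.
Rows 1 and 3 agree on A; apply A→DE and equate their DE entries.
Rows 1 and 2 agree on AE; apply AE→B and equate their B entries.
Rows 1 and 3 agree on AE; apply AE→B and equate their B entries.
Row 3 is now all distinguished symbols — the join is lossless.

Yes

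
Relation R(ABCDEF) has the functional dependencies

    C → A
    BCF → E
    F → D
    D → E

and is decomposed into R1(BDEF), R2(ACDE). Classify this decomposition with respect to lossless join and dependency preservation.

lossy but dependency-preserving

Lossless test: (DE)⁺ = {DE}, which is a superkey of neither fragment — lossy.
Dependency preservation: BCF → E is not contained in any single fragment, but the restricted closure of its left-hand side across the fragments still reaches the right-hand side; the remaining FDs each lie inside some fragment. All dependencies are preserved.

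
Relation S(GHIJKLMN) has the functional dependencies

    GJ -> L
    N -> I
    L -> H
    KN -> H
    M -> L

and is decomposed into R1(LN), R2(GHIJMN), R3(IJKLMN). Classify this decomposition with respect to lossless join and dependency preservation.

lossy and not dependency-preserving

Lossless test (chase): Rows 1 and 2 agree on N; apply N→I and equate their I entries. Rows 1 and 3 agree on L; apply L→H and equate their H entries. Rows 2 and 3 agree on M; apply M→L and equate their L entries. Rows 1 and 2 agree on L; apply L→H and equate their H entries. No row becomes fully distinguished — the join is lossy.
Dependency preservation: the restricted closure of {GJ} across the fragments never reaches {L}, so GJ → L cannot be enforced without a join — not preserved.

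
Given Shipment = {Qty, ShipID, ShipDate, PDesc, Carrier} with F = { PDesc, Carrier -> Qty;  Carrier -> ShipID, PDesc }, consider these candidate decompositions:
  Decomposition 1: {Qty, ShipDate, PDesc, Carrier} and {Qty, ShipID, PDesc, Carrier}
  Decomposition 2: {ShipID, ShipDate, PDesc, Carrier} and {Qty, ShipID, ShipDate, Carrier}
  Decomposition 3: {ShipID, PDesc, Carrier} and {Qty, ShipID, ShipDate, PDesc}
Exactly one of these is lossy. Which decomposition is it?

Decomposition 1: common = {Qty, PDesc, Carrier}, closure = {Qty, ShipID, PDesc, Carrier} → lossless.
Decomposition 2: common = {ShipID, ShipDate, Carrier}, closure = {Qty, ShipID, ShipDate, PDesc, Carrier} → lossless.
Decomposition 3: common = {ShipID, PDesc}, closure = {ShipID, PDesc} → lossy.

Decomposition 3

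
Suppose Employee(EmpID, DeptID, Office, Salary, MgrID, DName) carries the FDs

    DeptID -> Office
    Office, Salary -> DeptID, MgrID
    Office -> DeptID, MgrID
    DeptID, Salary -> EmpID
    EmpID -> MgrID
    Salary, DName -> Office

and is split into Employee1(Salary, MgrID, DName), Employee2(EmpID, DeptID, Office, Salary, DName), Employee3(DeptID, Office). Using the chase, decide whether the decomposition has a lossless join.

Yes

Chase test. Columns are EmpID, DeptID, Office, Salary, MgrID, DName; row i has aⱼ where attribute j ∈ Employeei, else bᵢⱼ.
Initial tableau (one row per fragment):
  row 1: b11 b12 b13 a4 a5 a6
  row 2: a1 a2 a3 a4 b25 a6
  row 3: b31 a2 a3 b34 b35 b36
Rows 2 and 3 agree on Office; apply Office→DeptID, MgrID and equate their DeptID, MgrID entries.
Rows 1 and 2 agree on Salary, DName; apply Salary, DName→Office and equate their Office entries.
Rows 1 and 2 agree on Office, Salary; apply Office, Salary→DeptID, MgrID and equate their DeptID, MgrID entries.
Rows 1 and 2 agree on DeptID, Salary; apply DeptID, Salary→EmpID and equate their EmpID entries.
Row 1 is now all distinguished symbols — the join is lossless.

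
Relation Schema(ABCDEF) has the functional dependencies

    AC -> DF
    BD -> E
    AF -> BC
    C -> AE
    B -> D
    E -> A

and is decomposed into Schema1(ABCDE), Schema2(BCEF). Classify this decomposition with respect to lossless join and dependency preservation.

Lossless test: (BCE)⁺ = {ABCDEF}, which contains all of one fragment — lossless.
Dependency preservation: the restricted closure of {AF} across the fragments never reaches {BC}, so AF → BC cannot be enforced without a join — not preserved.

lossless but not dependency-preserving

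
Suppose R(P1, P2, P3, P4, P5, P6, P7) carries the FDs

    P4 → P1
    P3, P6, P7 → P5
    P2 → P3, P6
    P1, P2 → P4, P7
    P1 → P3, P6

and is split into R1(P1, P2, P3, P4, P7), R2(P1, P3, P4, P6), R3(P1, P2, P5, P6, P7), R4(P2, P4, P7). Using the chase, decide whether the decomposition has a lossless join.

Chase test. Columns are P1, P2, P3, P4, P5, P6, P7; row i has aⱼ where attribute j ∈ Ri, else bᵢⱼ.
Initial tableau (one row per fragment):
  row 1: a1 a2 a3 a4 b15 b16 a7
  row 2: a1 b22 a3 a4 b25 a6 b27
  row 3: a1 a2 b33 b34 a5 a6 a7
  row 4: b41 a2 b43 a4 b45 b46 a7
Rows 1 and 4 agree on P4; apply P4→P1 and equate their P1 entries.
Rows 1 and 3 agree on P2; apply P2→P3, P6 and equate their P3, P6 entries.
Rows 1 and 4 agree on P2; apply P2→P3, P6 and equate their P3, P6 entries.
Rows 1 and 3 agree on P1, P2; apply P1, P2→P4, P7 and equate their P4, P7 entries.
Rows 1 and 3 agree on P3, P6, P7; apply P3, P6, P7→P5 and equate their P5 entries.
Rows 1 and 4 agree on P3, P6, P7; apply P3, P6, P7→P5 and equate their P5 entries.
Row 1 is now all distinguished symbols — the join is lossless.

Yes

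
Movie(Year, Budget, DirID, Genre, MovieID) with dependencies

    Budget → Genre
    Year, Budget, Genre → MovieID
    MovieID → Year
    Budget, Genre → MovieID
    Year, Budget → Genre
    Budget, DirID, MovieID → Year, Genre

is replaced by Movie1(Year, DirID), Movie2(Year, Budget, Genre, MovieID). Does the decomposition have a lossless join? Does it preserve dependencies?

Lossless test: (Year)⁺ = {Year}, which is a superkey of neither fragment — lossy.
Dependency preservation: Budget, DirID, MovieID → Year, Genre is not contained in any single fragment, but the restricted closure of its left-hand side across the fragments still reaches the right-hand side; the remaining FDs each lie inside some fragment. All dependencies are preserved.

lossy but dependency-preserving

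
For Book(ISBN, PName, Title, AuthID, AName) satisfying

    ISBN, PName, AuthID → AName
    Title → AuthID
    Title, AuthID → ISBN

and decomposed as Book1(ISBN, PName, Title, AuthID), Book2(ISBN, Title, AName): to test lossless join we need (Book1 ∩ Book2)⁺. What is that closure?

Book1 ∩ Book2 = {ISBN, Title}.
Title → AuthID applies, adding AuthID
Closure: {ISBN, Title, AuthID}.

ISBN, Title, AuthID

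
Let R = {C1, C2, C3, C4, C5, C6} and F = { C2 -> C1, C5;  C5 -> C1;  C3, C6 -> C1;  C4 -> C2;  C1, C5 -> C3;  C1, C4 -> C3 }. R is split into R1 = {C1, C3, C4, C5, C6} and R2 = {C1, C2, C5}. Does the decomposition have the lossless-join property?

Common attributes: R1 ∩ R2 = {C1, C5}.
Closure of {C1, C5}: C1, C5 → C3 applies, adding C3. So (C1, C5)⁺ = {C1, C3, C5}.
The closure contains neither all of R1 = {C1, C3, C4, C5, C6} nor all of R2 = {C1, C2, C5}, so the common attributes are not a superkey of either fragment. The join is lossy.

No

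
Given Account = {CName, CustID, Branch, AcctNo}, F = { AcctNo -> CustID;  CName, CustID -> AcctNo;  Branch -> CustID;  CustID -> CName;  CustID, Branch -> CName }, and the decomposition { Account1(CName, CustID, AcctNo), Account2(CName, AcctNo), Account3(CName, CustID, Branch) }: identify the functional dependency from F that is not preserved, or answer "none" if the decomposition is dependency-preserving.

none

AcctNo → CustID lies within Account1.
CName, CustID → AcctNo lies within Account1.
Branch → CustID lies within Account3.
CustID → CName lies within Account1.
CustID, Branch → CName lies within Account3.
Every dependency is enforceable on the fragments, so the decomposition is dependency-preserving.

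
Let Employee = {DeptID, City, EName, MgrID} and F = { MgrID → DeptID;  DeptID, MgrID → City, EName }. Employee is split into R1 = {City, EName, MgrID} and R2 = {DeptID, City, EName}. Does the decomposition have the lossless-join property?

Common attributes: R1 ∩ R2 = {City, EName}.
No dependency enlarges {City, EName}, so (City, EName)⁺ = {City, EName}.
The closure contains neither all of R1 = {City, EName, MgrID} nor all of R2 = {DeptID, City, EName}, so the common attributes are not a superkey of either fragment. The join is lossy.

No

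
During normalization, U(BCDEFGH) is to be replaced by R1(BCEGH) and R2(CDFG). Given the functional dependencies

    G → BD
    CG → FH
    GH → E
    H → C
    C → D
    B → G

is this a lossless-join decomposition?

Yes

Common attributes: R1 ∩ R2 = {CG}.
Closure of {CG}: G → BD applies, adding BD; CG → FH applies, adding FH; GH → E applies, adding E. So (CG)⁺ = {BCDEFGH}.
This closure contains every attribute of R1, so R1 ∩ R2 → R1. The join is lossless.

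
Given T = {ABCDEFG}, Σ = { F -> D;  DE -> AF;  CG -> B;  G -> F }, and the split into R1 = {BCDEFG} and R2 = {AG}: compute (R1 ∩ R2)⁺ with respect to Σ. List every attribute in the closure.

DFG

R1 ∩ R2 = {G}.
G → F applies, adding F
F → D applies, adding D
Closure: {DFG}.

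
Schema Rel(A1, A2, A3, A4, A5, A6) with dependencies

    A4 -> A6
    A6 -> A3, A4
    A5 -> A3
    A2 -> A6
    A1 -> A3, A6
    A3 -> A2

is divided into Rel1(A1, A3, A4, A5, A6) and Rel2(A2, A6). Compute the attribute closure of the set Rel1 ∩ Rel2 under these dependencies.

Rel1 ∩ Rel2 = {A6}.
A6 → A3, A4 applies, adding A3, A4
A3 → A2 applies, adding A2
Closure: {A2, A3, A4, A6}.

A2, A3, A4, A6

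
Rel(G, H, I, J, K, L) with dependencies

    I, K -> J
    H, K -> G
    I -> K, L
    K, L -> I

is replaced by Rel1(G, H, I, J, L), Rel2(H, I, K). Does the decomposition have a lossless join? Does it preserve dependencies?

Lossless test: (H, I)⁺ = {G, H, I, J, K, L}, which contains all of one fragment — lossless.
Dependency preservation: the restricted closure of {H, K} across the fragments never reaches {G}, so H, K → G cannot be enforced without a join — not preserved.

lossless but not dependency-preserving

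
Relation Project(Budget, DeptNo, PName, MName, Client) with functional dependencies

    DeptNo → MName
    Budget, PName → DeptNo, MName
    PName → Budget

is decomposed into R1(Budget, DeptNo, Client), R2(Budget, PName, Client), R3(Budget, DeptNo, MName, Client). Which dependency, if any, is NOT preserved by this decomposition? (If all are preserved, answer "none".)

Budget, PName → DeptNo, MName

Check Budget, PName → DeptNo, MName: no single fragment contains all of {Budget, DeptNo, PName, MName}, and the restricted closure of {Budget, PName} across the fragments never reaches {DeptNo, MName}.
DeptNo → MName is preserved.
PName → Budget is preserved.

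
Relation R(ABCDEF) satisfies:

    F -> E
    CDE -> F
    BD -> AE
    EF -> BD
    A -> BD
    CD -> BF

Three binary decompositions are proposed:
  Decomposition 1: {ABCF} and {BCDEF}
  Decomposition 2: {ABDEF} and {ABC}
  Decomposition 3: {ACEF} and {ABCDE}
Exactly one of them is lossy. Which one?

Decomposition 1: common = {BCF}, closure = {ABCDEF} → lossless.
Decomposition 2: common = {AB}, closure = {ABDE} → lossy.
Decomposition 3: common = {ACE}, closure = {ABCDEF} → lossless.

Decomposition 2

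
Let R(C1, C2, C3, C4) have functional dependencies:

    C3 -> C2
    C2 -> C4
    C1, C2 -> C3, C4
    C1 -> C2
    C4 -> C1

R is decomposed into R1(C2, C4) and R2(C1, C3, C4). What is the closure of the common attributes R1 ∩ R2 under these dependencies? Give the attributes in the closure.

C1, C2, C3, C4

R1 ∩ R2 = {C4}.
C4 → C1 applies, adding C1
C1 → C2 applies, adding C2
C1, C2 → C3, C4 applies, adding C3
Closure: {C1, C2, C3, C4}.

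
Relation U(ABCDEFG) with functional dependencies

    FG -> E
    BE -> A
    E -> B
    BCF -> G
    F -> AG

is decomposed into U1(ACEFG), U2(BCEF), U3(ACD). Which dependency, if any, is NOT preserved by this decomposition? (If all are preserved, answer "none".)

FG → E lies within U1.
BE → A: restricted closure across fragments reaches A.
E → B lies within U2.
BCF → G: restricted closure across fragments reaches G.
F → AG lies within U1.
Every dependency is enforceable on the fragments, so the decomposition is dependency-preserving.

none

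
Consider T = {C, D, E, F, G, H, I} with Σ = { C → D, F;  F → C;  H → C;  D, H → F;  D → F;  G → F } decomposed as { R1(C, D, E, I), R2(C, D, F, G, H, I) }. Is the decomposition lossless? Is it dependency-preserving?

Lossless test: (C, D, I)⁺ = {C, D, F, I}, which is a superkey of neither fragment — lossy.
Dependency preservation: every FD's attributes lie within a single fragment, so each can be enforced locally — preserved.

lossy but dependency-preserving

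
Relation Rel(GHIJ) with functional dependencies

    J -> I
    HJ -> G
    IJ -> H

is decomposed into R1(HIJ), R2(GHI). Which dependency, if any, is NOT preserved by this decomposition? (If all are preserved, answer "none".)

Check HJ → G: no single fragment contains all of {GHJ}, and the restricted closure of {HJ} across the fragments never reaches {G}.
J → I is preserved.
IJ → H is preserved.

HJ -> G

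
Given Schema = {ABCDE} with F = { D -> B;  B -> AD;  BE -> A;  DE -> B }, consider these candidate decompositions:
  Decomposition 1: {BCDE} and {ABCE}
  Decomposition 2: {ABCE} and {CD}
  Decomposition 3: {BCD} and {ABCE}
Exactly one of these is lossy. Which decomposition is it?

Decomposition 2

Decomposition 1: common = {BCE}, closure = {ABCDE} → lossless.
Decomposition 2: common = {C}, closure = {C} → lossy.
Decomposition 3: common = {BC}, closure = {ABCD} → lossless.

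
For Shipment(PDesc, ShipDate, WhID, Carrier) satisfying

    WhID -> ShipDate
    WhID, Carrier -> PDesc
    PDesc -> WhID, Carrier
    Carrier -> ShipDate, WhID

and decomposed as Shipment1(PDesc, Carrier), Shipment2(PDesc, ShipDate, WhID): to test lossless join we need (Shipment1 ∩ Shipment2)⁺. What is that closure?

PDesc, ShipDate, WhID, Carrier

Shipment1 ∩ Shipment2 = {PDesc}.
PDesc → WhID, Carrier applies, adding WhID, Carrier
Carrier → ShipDate, WhID applies, adding ShipDate
Closure: {PDesc, ShipDate, WhID, Carrier}.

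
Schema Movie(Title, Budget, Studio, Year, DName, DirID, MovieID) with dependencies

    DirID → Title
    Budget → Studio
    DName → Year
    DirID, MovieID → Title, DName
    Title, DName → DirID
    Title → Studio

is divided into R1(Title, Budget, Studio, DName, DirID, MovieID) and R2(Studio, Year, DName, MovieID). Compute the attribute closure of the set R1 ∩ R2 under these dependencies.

R1 ∩ R2 = {Studio, DName, MovieID}.
DName → Year applies, adding Year
Closure: {Studio, Year, DName, MovieID}.

Studio, Year, DName, MovieID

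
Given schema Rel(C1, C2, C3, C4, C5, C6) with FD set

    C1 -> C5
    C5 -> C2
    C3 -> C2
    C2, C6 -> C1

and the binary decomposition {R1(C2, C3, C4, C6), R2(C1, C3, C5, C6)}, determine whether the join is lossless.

Yes

Common attributes: R1 ∩ R2 = {C3, C6}.
Closure of {C3, C6}: C3 → C2 applies, adding C2; C2, C6 → C1 applies, adding C1; C1 → C5 applies, adding C5. So (C3, C6)⁺ = {C1, C2, C3, C5, C6}.
This closure contains every attribute of R2, so R1 ∩ R2 → R2. The join is lossless.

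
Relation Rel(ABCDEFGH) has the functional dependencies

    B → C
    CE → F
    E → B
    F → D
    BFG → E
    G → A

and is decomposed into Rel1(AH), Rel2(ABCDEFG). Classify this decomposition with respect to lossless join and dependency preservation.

lossy but dependency-preserving

Lossless test: (A)⁺ = {A}, which is a superkey of neither fragment — lossy.
Dependency preservation: every FD's attributes lie within a single fragment, so each can be enforced locally — preserved.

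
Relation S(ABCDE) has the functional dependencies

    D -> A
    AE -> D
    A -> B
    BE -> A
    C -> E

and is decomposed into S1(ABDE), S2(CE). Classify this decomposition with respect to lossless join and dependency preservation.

Lossless test: (E)⁺ = {E}, which is a superkey of neither fragment — lossy.
Dependency preservation: every FD's attributes lie within a single fragment, so each can be enforced locally — preserved.

lossy but dependency-preserving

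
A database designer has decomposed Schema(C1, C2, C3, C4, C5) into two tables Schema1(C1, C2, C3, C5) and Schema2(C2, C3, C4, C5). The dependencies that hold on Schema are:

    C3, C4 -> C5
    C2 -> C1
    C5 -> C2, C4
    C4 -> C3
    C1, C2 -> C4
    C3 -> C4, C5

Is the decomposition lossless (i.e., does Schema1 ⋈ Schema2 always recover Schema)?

Common attributes: Schema1 ∩ Schema2 = {C2, C3, C5}.
Closure of {C2, C3, C5}: C2 → C1 applies, adding C1; C5 → C2, C4 applies, adding C4. So (C2, C3, C5)⁺ = {C1, C2, C3, C4, C5}.
This closure contains every attribute of Schema1, so Schema1 ∩ Schema2 → Schema1. The join is lossless.

Yes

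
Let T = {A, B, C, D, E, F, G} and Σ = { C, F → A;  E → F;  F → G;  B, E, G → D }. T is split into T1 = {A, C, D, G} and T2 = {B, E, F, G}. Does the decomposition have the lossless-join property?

Common attributes: T1 ∩ T2 = {G}.
No dependency enlarges {G}, so (G)⁺ = {G}.
The closure contains neither all of T1 = {A, C, D, G} nor all of T2 = {B, E, F, G}, so the common attributes are not a superkey of either fragment. The join is lossy.

No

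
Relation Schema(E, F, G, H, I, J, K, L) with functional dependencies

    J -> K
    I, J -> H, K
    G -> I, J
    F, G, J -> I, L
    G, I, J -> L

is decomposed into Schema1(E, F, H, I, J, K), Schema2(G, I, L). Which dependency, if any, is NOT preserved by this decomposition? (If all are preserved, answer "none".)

Check G → I, J: no single fragment contains all of {G, I, J}, and the restricted closure of {G} across the fragments never reaches {I, J}.
J → K is preserved.
I, J → H, K is preserved.
F, G, J → I, L is preserved.
G, I, J → L is preserved.

G -> I, J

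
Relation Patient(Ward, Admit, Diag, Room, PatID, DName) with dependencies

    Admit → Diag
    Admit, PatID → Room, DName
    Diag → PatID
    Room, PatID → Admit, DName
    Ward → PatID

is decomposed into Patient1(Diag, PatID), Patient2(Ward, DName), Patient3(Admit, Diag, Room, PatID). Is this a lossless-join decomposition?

No

Chase test. Columns are Ward, Admit, Diag, Room, PatID, DName; row i has aⱼ where attribute j ∈ Patienti, else bᵢⱼ.
Initial tableau (one row per fragment):
  row 1: b11 b12 a3 b14 a5 b16
  row 2: a1 b22 b23 b24 b25 a6
  row 3: b31 a2 a3 a4 a5 b36
No row becomes fully distinguished — the join is lossy.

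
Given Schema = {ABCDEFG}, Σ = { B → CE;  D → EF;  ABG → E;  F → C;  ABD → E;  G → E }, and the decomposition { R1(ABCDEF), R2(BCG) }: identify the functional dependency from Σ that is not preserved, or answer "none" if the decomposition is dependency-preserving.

G → E

Check G → E: no single fragment contains all of {EG}, and the restricted closure of {G} across the fragments never reaches {E}.
B → CE is preserved.
D → EF is preserved.
ABG → E is preserved.
F → C is preserved.
ABD → E is preserved.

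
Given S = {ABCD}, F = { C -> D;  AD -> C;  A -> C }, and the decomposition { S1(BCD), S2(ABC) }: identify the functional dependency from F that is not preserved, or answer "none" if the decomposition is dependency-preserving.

C → D lies within S1.
AD → C: restricted closure across fragments reaches C.
A → C lies within S2.
Every dependency is enforceable on the fragments, so the decomposition is dependency-preserving.

none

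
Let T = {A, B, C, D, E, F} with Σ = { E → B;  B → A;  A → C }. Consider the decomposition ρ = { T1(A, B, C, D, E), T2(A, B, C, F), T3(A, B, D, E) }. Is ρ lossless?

Chase test. Columns are A, B, C, D, E, F; row i has aⱼ where attribute j ∈ Ti, else bᵢⱼ.
Initial tableau (one row per fragment):
  row 1: a1 a2 a3 a4 a5 b16
  row 2: a1 a2 a3 b24 b25 a6
  row 3: a1 a2 b33 a4 a5 b36
Rows 1 and 3 agree on A; apply A→C and equate their C entries.
No row becomes fully distinguished — the join is lossy.

No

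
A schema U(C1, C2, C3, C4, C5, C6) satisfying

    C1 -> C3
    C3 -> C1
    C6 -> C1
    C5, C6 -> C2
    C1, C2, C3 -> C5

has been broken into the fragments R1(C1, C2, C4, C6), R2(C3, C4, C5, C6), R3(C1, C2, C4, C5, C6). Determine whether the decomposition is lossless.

Chase test. Columns are C1, C2, C3, C4, C5, C6; row i has aⱼ where attribute j ∈ Ri, else bᵢⱼ.
Initial tableau (one row per fragment):
  row 1: a1 a2 b13 a4 b15 a6
  row 2: b21 b22 a3 a4 a5 a6
  row 3: a1 a2 b33 a4 a5 a6
Rows 1 and 3 agree on C1; apply C1→C3 and equate their C3 entries.
Rows 1 and 2 agree on C6; apply C6→C1 and equate their C1 entries.
Rows 2 and 3 agree on C5, C6; apply C5, C6→C2 and equate their C2 entries.
Rows 1 and 3 agree on C1, C2, C3; apply C1, C2, C3→C5 and equate their C5 entries.
Rows 1 and 2 agree on C1; apply C1→C3 and equate their C3 entries.
Row 1 is now all distinguished symbols — the join is lossless.

Yes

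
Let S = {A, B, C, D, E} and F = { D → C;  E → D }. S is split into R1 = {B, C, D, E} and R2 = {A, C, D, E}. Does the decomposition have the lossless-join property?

Common attributes: R1 ∩ R2 = {C, D, E}.
No dependency enlarges {C, D, E}, so (C, D, E)⁺ = {C, D, E}.
The closure contains neither all of R1 = {B, C, D, E} nor all of R2 = {A, C, D, E}, so the common attributes are not a superkey of either fragment. The join is lossy.

No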